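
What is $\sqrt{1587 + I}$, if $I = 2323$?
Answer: $\sqrt{3910} \approx 62.53$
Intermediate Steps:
$\sqrt{1587 + I} = \sqrt{1587 + 2323} = \sqrt{3910}$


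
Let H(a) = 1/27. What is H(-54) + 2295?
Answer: 61966/27 ≈ 2295.0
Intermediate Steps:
H(a) = 1/27
H(-54) + 2295 = 1/27 + 2295 = 61966/27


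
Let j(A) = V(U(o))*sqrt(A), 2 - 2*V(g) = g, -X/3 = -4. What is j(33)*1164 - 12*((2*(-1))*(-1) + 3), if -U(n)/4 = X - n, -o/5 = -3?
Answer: -60 - 5820*sqrt(33) ≈ -33493.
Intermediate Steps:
X = 12 (X = -3*(-4) = 12)
o = 15 (o = -5*(-3) = 15)
U(n) = -48 + 4*n (U(n) = -4*(12 - n) = -48 + 4*n)
V(g) = 1 - g/2
j(A) = -5*sqrt(A) (j(A) = (1 - (-48 + 4*15)/2)*sqrt(A) = (1 - (-48 + 60)/2)*sqrt(A) = (1 - 1/2*12)*sqrt(A) = (1 - 6)*sqrt(A) = -5*sqrt(A))
j(33)*1164 - 12*((2*(-1))*(-1) + 3) = -5*sqrt(33)*1164 - 12*((2*(-1))*(-1) + 3) = -5820*sqrt(33) - 12*(-2*(-1) + 3) = -5820*sqrt(33) - 12*(2 + 3) = -5820*sqrt(33) - 12*5 = -5820*sqrt(33) - 60 = -60 - 5820*sqrt(33)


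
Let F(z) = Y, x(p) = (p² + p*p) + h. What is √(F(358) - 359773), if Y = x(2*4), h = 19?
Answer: I*√359626 ≈ 599.69*I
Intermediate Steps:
x(p) = 19 + 2*p² (x(p) = (p² + p*p) + 19 = (p² + p²) + 19 = 2*p² + 19 = 19 + 2*p²)
Y = 147 (Y = 19 + 2*(2*4)² = 19 + 2*8² = 19 + 2*64 = 19 + 128 = 147)
F(z) = 147
√(F(358) - 359773) = √(147 - 359773) = √(-359626) = I*√359626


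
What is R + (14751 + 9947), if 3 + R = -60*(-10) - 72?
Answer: 25223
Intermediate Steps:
R = 525 (R = -3 + (-60*(-10) - 72) = -3 + (600 - 72) = -3 + 528 = 525)
R + (14751 + 9947) = 525 + (14751 + 9947) = 525 + 24698 = 25223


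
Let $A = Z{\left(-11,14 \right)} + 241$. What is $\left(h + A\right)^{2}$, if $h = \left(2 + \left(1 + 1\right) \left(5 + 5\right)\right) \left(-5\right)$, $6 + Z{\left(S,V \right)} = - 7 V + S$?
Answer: $256$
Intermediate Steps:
$Z{\left(S,V \right)} = -6 + S - 7 V$ ($Z{\left(S,V \right)} = -6 + \left(- 7 V + S\right) = -6 + \left(S - 7 V\right) = -6 + S - 7 V$)
$h = -110$ ($h = \left(2 + 2 \cdot 10\right) \left(-5\right) = \left(2 + 20\right) \left(-5\right) = 22 \left(-5\right) = -110$)
$A = 126$ ($A = \left(-6 - 11 - 98\right) + 241 = -115 + 241 = 126$)
$\left(h + A\right)^{2} = \left(-110 + 126\right)^{2} = 16^{2} = 256$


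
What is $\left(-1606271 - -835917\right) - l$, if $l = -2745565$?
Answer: $1975211$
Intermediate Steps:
$\left(-1606271 - -835917\right) - l = \left(-1606271 - -835917\right) - -2745565 = \left(-1606271 + 835917\right) + 2745565 = -770354 + 2745565 = 1975211$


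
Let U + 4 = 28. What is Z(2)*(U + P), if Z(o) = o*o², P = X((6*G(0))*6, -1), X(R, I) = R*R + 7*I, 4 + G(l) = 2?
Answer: 41608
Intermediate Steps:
U = 24 (U = -4 + 28 = 24)
G(l) = -2 (G(l) = -4 + 2 = -2)
X(R, I) = R² + 7*I
P = 5177 (P = ((6*(-2))*6)² + 7*(-1) = (-12*6)² - 7 = (-72)² - 7 = 5184 - 7 = 5177)
Z(o) = o³
Z(2)*(U + P) = 2³*(24 + 5177) = 8*5201 = 41608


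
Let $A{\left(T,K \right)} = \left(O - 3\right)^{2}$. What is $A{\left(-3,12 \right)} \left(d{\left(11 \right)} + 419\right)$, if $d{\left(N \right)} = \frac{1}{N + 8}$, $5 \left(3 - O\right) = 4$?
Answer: $\frac{127392}{475} \approx 268.19$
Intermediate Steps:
$O = \frac{11}{5}$ ($O = 3 - \frac{4}{5} = \frac{11}{5} \approx 2.2$)
$A{\left(T,K \right)} = \frac{16}{25}$ ($A{\left(T,K \right)} = \left(\frac{11}{5} - 3\right)^{2} = \left(- \frac{4}{5}\right)^{2} = \frac{16}{25}$)
$d{\left(N \right)} = \frac{1}{8 + N}$
$A{\left(-3,12 \right)} \left(d{\left(11 \right)} + 419\right) = \frac{16 \left(\frac{1}{8 + 11} + 419\right)}{25} = \frac{16 \left(\frac{1}{19} + 419\right)}{25} = \frac{16}{25} \cdot \frac{7962}{19} = \frac{127392}{475}$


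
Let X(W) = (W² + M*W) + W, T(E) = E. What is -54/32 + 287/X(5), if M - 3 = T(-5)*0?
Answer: 3377/720 ≈ 4.6903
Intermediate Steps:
M = 3 (M = 3 - 5*0 = 3 + 0 = 3)
X(W) = W² + 4*W (X(W) = (W² + 3*W) + W = W² + 4*W)
-54/32 + 287/X(5) = -54/32 + 287/((5*(4 + 5))) = -54*1/32 + 287/((5*9)) = -27/16 + 287/45 = 3377/720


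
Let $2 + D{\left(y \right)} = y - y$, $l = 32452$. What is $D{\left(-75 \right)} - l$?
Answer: $-32454$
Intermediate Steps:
$D{\left(y \right)} = -2$ ($D{\left(y \right)} = -2 + \left(y - y\right) = -2 + 0 = -2$)
$D{\left(-75 \right)} - l = -2 - 32452 = -32454$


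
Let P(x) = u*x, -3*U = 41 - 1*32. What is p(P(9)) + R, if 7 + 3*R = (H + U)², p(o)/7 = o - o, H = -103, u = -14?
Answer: 3743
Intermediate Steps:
U = -3 (U = -(41 - 1*32)/3 = -(41 - 32)/3 = -⅓*9 = -3)
P(x) = -14*x
p(o) = 0 (p(o) = 7*(o - o) = 7*0 = 0)
R = 3743 (R = -7/3 + (-103 - 3)²/3 = -7/3 + (⅓)*(-106)² = -7/3 + (⅓)*11236 = -7/3 + 11236/3 = 3743)
p(P(9)) + R = 0 + 3743 = 3743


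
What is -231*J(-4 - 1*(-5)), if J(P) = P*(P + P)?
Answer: -462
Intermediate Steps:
J(P) = 2*P**2 (J(P) = P*(2*P) = 2*P**2)
-231*J(-4 - 1*(-5)) = -462*(-4 - 1*(-5))**2 = -462*(-4 + 5)**2 = -462*1**2 = -462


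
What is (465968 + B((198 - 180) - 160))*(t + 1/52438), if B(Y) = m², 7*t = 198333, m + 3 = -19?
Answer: 346513392516798/26219 ≈ 1.3216e+10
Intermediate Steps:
m = -22 (m = -3 - 19 = -22)
t = 198333/7 (t = (⅐)*198333 = 198333/7 ≈ 28333.)
B(Y) = 484 (B(Y) = (-22)² = 484)
(465968 + B((198 - 180) - 160))*(t + 1/52438) = (465968 + 484)*(198333/7 + 1/52438) = 466452*(198333/7 + 1/52438) = 466452*(10400185861/367066) = 346513392516798/26219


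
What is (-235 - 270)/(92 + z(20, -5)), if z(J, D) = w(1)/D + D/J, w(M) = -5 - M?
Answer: -10100/1859 ≈ -5.4330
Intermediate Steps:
z(J, D) = -6/D + D/J (z(J, D) = (-5 - 1*1)/D + D/J = (-5 - 1)/D + D/J = -6/D + D/J)
(-235 - 270)/(92 + z(20, -5)) = (-235 - 270)/(92 + (-6/(-5) - 5/20)) = -505/(92 + (-6*(-1/5) - 5*1/20)) = -505/(92 + (6/5 - 1/4)) = -505/(92 + 19/20) = -505/1859/20 = -505*20/1859 = -10100/1859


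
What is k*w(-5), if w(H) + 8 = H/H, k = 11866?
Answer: -83062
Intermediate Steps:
w(H) = -7 (w(H) = -8 + H/H = -8 + 1 = -7)
k*w(-5) = 11866*(-7) = -83062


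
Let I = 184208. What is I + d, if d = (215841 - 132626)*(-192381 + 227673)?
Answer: 2937007988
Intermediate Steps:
d = 2936823780 (d = 83215*35292 = 2936823780)
I + d = 184208 + 2936823780 = 2937007988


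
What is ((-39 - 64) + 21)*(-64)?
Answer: 5248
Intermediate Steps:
((-39 - 64) + 21)*(-64) = (-103 + 21)*(-64) = -82*(-64) = 5248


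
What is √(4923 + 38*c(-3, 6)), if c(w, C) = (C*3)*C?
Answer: 3*√1003 ≈ 95.010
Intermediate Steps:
c(w, C) = 3*C² (c(w, C) = (3*C)*C = 3*C²)
√(4923 + 38*c(-3, 6)) = √(4923 + 38*(3*6²)) = √(4923 + 38*(3*36)) = √(4923 + 38*108) = √(4923 + 4104) = √9027 = 3*√1003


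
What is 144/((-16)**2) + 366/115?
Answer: 6891/1840 ≈ 3.7451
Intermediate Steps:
144/((-16)**2) + 366/115 = 144/256 + 366*(1/115) = 144*(1/256) + 366/115 = 9/16 + 366/115 = 6891/1840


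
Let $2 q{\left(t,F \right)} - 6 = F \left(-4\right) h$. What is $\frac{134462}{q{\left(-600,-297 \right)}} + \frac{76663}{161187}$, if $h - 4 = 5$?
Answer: $\frac{7361198927}{287396421} \approx 25.613$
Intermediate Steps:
$h = 9$ ($h = 4 + 5 = 9$)
$q{\left(t,F \right)} = 3 - 18 F$ ($q{\left(t,F \right)} = 3 + \frac{F \left(-4\right) 9}{2} = 3 + \frac{- 4 F 9}{2} = 3 + \frac{\left(-36\right) F}{2} = 3 - 18 F$)
$\frac{134462}{q{\left(-600,-297 \right)}} + \frac{76663}{161187} = \frac{134462}{3 - -5346} + \frac{76663}{161187} = \frac{134462}{3 + 5346} + 76663 \cdot \frac{1}{161187} = \frac{134462}{5349} + \frac{76663}{161187} = \frac{7361198927}{287396421}$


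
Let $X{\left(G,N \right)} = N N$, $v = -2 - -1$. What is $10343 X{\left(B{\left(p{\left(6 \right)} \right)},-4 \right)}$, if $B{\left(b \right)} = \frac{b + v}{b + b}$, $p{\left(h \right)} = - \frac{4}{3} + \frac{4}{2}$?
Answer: $165488$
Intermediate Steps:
$v = -1$ ($v = -2 + 1 = -1$)
$p{\left(h \right)} = \frac{2}{3}$ ($p{\left(h \right)} = \left(-4\right) \frac{1}{3} + 4 \cdot \frac{1}{2} = - \frac{4}{3} + 2 = \frac{2}{3}$)
$B{\left(b \right)} = \frac{-1 + b}{2 b}$ ($B{\left(b \right)} = \frac{b - 1}{b + b} = \frac{-1 + b}{2 b}$)
$X{\left(G,N \right)} = N^{2}$
$10343 X{\left(B{\left(p{\left(6 \right)} \right)},-4 \right)} = 10343 \left(-4\right)^{2} = 10343 \cdot 16 = 165488$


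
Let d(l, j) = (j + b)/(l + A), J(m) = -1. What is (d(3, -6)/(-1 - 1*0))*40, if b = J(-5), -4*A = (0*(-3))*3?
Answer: 280/3 ≈ 93.333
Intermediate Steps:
A = 0 (A = -0*(-3)*3/4 = -0*3 = -1/4*0 = 0)
b = -1
d(l, j) = (-1 + j)/l (d(l, j) = (j - 1)/(l + 0) = (-1 + j)/l)
(d(3, -6)/(-1 - 1*0))*40 = (((-1 - 6)/3)/(-1 - 1*0))*40 = (((1/3)*(-7))/(-1 + 0))*40 = -7/3/(-1)*40 = -7/3*(-1)*40 = (7/3)*40 = 280/3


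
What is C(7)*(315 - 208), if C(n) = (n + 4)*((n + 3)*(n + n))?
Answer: 164780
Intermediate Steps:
C(n) = 2*n*(3 + n)*(4 + n) (C(n) = (4 + n)*((3 + n)*(2*n)) = (4 + n)*(2*n*(3 + n)) = 2*n*(3 + n)*(4 + n))
C(7)*(315 - 208) = (2*7*(12 + 7**2 + 7*7))*(315 - 208) = (2*7*(12 + 49 + 49))*107 = (2*7*110)*107 = 1540*107 = 164780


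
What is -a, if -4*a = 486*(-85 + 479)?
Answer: 47871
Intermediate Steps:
a = -47871 (a = -243*(-85 + 479)/2 = -243*394/2 = -1/4*191484 = -47871)
-a = -1*(-47871) = 47871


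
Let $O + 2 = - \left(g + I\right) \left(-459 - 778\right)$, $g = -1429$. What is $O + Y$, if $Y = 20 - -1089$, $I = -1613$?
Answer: $-3761847$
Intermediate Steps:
$O = -3762956$ ($O = -2 - \left(-1429 - 1613\right) \left(-459 - 778\right) = -2 - \left(-3042\right) \left(-1237\right) = -2 - 3762954 = -3762956$)
$Y = 1109$ ($Y = 20 + 1089 = 1109$)
$O + Y = -3762956 + 1109 = -3761847$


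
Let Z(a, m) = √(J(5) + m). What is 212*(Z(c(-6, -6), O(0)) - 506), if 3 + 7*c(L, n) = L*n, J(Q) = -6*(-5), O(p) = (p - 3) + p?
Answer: -107272 + 636*√3 ≈ -1.0617e+5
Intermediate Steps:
O(p) = -3 + 2*p (O(p) = (-3 + p) + p = -3 + 2*p)
J(Q) = 30 (J(Q) = -1*(-30) = 30)
c(L, n) = -3/7 + L*n/7 (c(L, n) = -3/7 + (L*n)/7 = -3/7 + L*n/7)
Z(a, m) = √(30 + m)
212*(Z(c(-6, -6), O(0)) - 506) = 212*(√(30 + (-3 + 2*0)) - 506) = 212*(√(30 + (-3 + 0)) - 506) = 212*(√(30 - 3) - 506) = 212*(√27 - 506) = 212*(3*√3 - 506) = 212*(-506 + 3*√3) = -107272 + 636*√3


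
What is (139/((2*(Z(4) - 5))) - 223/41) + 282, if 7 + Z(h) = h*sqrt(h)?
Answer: 85013/328 ≈ 259.19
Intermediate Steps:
Z(h) = -7 + h**(3/2) (Z(h) = -7 + h*sqrt(h) = -7 + h**(3/2))
(139/((2*(Z(4) - 5))) - 223/41) + 282 = (139/((2*((-7 + 4**(3/2)) - 5))) - 223/41) + 282 = (139/((2*((-7 + 8) - 5))) - 223*1/41) + 282 = (139/((2*(1 - 5))) - 223/41) + 282 = (139/((2*(-4))) - 223/41) + 282 = (139/(-8) - 223/41) + 282 = (139*(-1/8) - 223/41) + 282 = (-139/8 - 223/41) + 282 = -7483/328 + 282 = 85013/328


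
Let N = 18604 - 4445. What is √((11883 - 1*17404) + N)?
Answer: √8638 ≈ 92.941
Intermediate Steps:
N = 14159
√((11883 - 1*17404) + N) = √((11883 - 1*17404) + 14159) = √((11883 - 17404) + 14159) = √(-5521 + 14159) = √8638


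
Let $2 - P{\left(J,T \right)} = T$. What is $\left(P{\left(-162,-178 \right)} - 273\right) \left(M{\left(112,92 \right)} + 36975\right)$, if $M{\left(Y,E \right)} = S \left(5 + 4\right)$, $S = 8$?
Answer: $-3445371$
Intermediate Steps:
$P{\left(J,T \right)} = 2 - T$
$M{\left(Y,E \right)} = 72$ ($M{\left(Y,E \right)} = 8 \left(5 + 4\right) = 8 \cdot 9 = 72$)
$\left(P{\left(-162,-178 \right)} - 273\right) \left(M{\left(112,92 \right)} + 36975\right) = \left(\left(2 - -178\right) - 273\right) \left(72 + 36975\right) = \left(\left(2 + 178\right) - 273\right) 37047 = \left(180 - 273\right) 37047 = \left(-93\right) 37047 = -3445371$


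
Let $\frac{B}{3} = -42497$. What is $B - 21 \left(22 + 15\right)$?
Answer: $-128268$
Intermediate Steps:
$B = -127491$ ($B = 3 \left(-42497\right) = -127491$)
$B - 21 \left(22 + 15\right) = -127491 - 21 \left(22 + 15\right) = -127491 - 21 \cdot 37 = -127491 - 777 = -128268$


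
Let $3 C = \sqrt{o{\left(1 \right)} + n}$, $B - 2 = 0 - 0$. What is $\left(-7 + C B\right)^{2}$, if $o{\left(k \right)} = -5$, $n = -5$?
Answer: $\frac{401}{9} - \frac{28 i \sqrt{10}}{3} \approx 44.556 - 29.515 i$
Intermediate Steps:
$B = 2$ ($B = 2 + \left(0 - 0\right) = 2 + \left(0 + 0\right) = 2 + 0 = 2$)
$C = \frac{i \sqrt{10}}{3}$ ($C = \frac{\sqrt{-5 - 5}}{3} = \frac{\sqrt{-10}}{3} = \frac{i \sqrt{10}}{3} \approx 1.0541 i$)
$\left(-7 + C B\right)^{2} = \left(-7 + \frac{i \sqrt{10}}{3} \cdot 2\right)^{2} = \left(-7 + \frac{2 i \sqrt{10}}{3}\right)^{2}$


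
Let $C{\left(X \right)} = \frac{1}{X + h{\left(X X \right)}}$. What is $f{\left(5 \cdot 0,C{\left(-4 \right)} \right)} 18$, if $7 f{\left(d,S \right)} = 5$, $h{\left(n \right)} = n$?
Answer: $\frac{90}{7} \approx 12.857$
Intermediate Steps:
$C{\left(X \right)} = \frac{1}{X + X^{2}}$ ($C{\left(X \right)} = \frac{1}{X + X X} = \frac{1}{X + X^{2}}$)
$f{\left(d,S \right)} = \frac{5}{7}$ ($f{\left(d,S \right)} = \frac{1}{7} \cdot 5 = \frac{5}{7}$)
$f{\left(5 \cdot 0,C{\left(-4 \right)} \right)} 18 = \frac{5}{7} \cdot 18 = \frac{90}{7}$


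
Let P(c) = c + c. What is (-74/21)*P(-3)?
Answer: 148/7 ≈ 21.143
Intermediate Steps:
P(c) = 2*c
(-74/21)*P(-3) = (-74/21)*(2*(-3)) = -74/21*(-6) = 148/7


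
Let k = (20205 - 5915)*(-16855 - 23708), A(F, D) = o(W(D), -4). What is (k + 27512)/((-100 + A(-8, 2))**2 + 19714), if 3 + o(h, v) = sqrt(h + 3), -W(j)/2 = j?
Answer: -4393792414519/229866530 - 29850314537*I/229866530 ≈ -19115.0 - 129.86*I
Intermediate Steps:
W(j) = -2*j
o(h, v) = -3 + sqrt(3 + h) (o(h, v) = -3 + sqrt(h + 3) = -3 + sqrt(3 + h))
A(F, D) = -3 + sqrt(3 - 2*D)
k = -579645270 (k = 14290*(-40563) = -579645270)
(k + 27512)/((-100 + A(-8, 2))**2 + 19714) = (-579645270 + 27512)/((-100 + (-3 + sqrt(3 - 2*2)))**2 + 19714) = -579617758/((-100 + (-3 + sqrt(3 - 4)))**2 + 19714) = -579617758/((-100 + (-3 + sqrt(-1)))**2 + 19714) = -579617758/((-100 + (-3 + I))**2 + 19714) = -579617758/((-103 + I)**2 + 19714) = -579617758/(19714 + (-103 + I)**2)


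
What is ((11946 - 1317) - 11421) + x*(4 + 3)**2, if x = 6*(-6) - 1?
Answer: -2605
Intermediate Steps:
x = -37 (x = -36 - 1 = -37)
((11946 - 1317) - 11421) + x*(4 + 3)**2 = ((11946 - 1317) - 11421) - 37*(4 + 3)**2 = (10629 - 11421) - 37*7**2 = -792 - 37*49 = -792 - 1813 = -2605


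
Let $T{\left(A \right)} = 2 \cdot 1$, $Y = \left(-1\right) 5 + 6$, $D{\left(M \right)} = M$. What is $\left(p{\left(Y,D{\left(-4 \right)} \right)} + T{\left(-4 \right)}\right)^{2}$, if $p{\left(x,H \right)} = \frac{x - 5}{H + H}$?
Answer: $\frac{25}{4} \approx 6.25$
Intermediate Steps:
$Y = 1$ ($Y = -5 + 6 = 1$)
$p{\left(x,H \right)} = \frac{-5 + x}{2 H}$
$T{\left(A \right)} = 2$
$\left(p{\left(Y,D{\left(-4 \right)} \right)} + T{\left(-4 \right)}\right)^{2} = \left(\frac{-5 + 1}{2 \left(-4\right)} + 2\right)^{2} = \left(\frac{1}{2} \left(- \frac{1}{4}\right) \left(-4\right) + 2\right)^{2} = \left(\frac{1}{2} + 2\right)^{2} = \left(\frac{5}{2}\right)^{2} = \frac{25}{4}$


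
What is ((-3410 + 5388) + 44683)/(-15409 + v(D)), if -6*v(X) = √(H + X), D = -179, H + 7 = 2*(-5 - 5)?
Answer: -12941988282/4273871161 + 139983*I*√206/4273871161 ≈ -3.0282 + 0.0004701*I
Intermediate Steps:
H = -27 (H = -7 + 2*(-5 - 5) = -7 + 2*(-10) = -7 - 20 = -27)
v(X) = -√(-27 + X)/6
((-3410 + 5388) + 44683)/(-15409 + v(D)) = ((-3410 + 5388) + 44683)/(-15409 - √(-27 - 179)/6) = (1978 + 44683)/(-15409 - I*√206/6) = 46661/(-15409 - I*√206/6)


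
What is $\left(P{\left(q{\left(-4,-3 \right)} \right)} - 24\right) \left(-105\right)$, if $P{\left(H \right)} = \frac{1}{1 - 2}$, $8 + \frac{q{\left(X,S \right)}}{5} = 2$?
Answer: $2625$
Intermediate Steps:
$q{\left(X,S \right)} = -30$ ($q{\left(X,S \right)} = -40 + 5 \cdot 2 = -40 + 10 = -30$)
$P{\left(H \right)} = -1$ ($P{\left(H \right)} = \frac{1}{-1} = -1$)
$\left(P{\left(q{\left(-4,-3 \right)} \right)} - 24\right) \left(-105\right) = \left(-1 - 24\right) \left(-105\right) = \left(-25\right) \left(-105\right) = 2625$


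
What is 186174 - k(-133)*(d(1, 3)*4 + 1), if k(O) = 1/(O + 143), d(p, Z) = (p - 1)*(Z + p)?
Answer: 1861739/10 ≈ 1.8617e+5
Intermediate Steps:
d(p, Z) = (-1 + p)*(Z + p)
k(O) = 1/(143 + O)
186174 - k(-133)*(d(1, 3)*4 + 1) = 186174 - ((1² - 1*3 - 1*1 + 3*1)*4 + 1)/(143 - 133) = 186174 - ((1 - 3 - 1 + 3)*4 + 1)/10 = 186174 - (0*4 + 1)/10 = 186174 - (0 + 1)/10 = 186174 - 1/10 = 186174 - 1*⅒ = 186174 - ⅒ = 1861739/10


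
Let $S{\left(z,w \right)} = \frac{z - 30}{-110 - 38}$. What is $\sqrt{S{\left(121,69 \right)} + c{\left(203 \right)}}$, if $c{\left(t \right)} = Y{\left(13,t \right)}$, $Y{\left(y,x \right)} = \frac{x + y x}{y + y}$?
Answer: $\frac{5 \sqrt{4023565}}{962} \approx 10.426$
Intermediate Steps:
$Y{\left(y,x \right)} = \frac{x + x y}{2 y}$
$S{\left(z,w \right)} = \frac{15}{74} - \frac{z}{148}$ ($S{\left(z,w \right)} = \frac{-30 + z}{-148} = \left(-30 + z\right) \left(- \frac{1}{148}\right) = \frac{15}{74} - \frac{z}{148}$)
$c{\left(t \right)} = \frac{7 t}{13}$ ($c{\left(t \right)} = \frac{t \left(1 + 13\right)}{2 \cdot 13} = \frac{1}{2} t \frac{1}{13} \cdot 14 = \frac{7 t}{13}$)
$\sqrt{S{\left(121,69 \right)} + c{\left(203 \right)}} = \sqrt{\left(\frac{15}{74} - \frac{121}{148}\right) + \frac{7}{13} \cdot 203} = \sqrt{\left(\frac{15}{74} - \frac{121}{148}\right) + \frac{1421}{13}} = \sqrt{- \frac{91}{148} + \frac{1421}{13}} = \sqrt{\frac{209125}{1924}} = \frac{5 \sqrt{4023565}}{962}$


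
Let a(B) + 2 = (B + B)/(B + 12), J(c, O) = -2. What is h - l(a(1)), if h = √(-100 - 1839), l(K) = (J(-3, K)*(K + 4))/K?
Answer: -7/3 + I*√1939 ≈ -2.3333 + 44.034*I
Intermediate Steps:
a(B) = -2 + 2*B/(12 + B) (a(B) = -2 + (B + B)/(B + 12) = -2 + (2*B)/(12 + B) = -2 + 2*B/(12 + B))
l(K) = (-8 - 2*K)/K (l(K) = (-2*(K + 4))/K = (-2*(4 + K))/K = (-8 - 2*K)/K)
h = I*√1939 (h = √(-1939) = I*√1939 ≈ 44.034*I)
h - l(a(1)) = I*√1939 - (-2 - 8/((-24/(12 + 1)))) = I*√1939 - (-2 - 8/((-24/13))) = I*√1939 - (-2 - 8/((-24*1/13))) = I*√1939 - (-2 - 8/(-24/13)) = I*√1939 - (-2 - 8*(-13/24)) = I*√1939 - (-2 + 13/3) = I*√1939 - 1*7/3 = I*√1939 - 7/3 = -7/3 + I*√1939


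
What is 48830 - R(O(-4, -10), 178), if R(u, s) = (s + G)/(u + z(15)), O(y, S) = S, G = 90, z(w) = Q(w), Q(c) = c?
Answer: 243882/5 ≈ 48776.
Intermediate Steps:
z(w) = w
R(u, s) = (90 + s)/(15 + u) (R(u, s) = (s + 90)/(u + 15) = (90 + s)/(15 + u))
48830 - R(O(-4, -10), 178) = 48830 - (90 + 178)/(15 - 10) = 48830 - 268/5 = 243882/5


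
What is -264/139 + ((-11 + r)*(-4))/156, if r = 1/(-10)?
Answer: -29177/18070 ≈ -1.6147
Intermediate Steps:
r = -⅒ ≈ -0.10000
-264/139 + ((-11 + r)*(-4))/156 = -264/139 + ((-11 - ⅒)*(-4))/156 = -264*1/139 - 111/10*(-4)*(1/156) = -264/139 + (222/5)*(1/156) = -264/139 + 37/130 = -29177/18070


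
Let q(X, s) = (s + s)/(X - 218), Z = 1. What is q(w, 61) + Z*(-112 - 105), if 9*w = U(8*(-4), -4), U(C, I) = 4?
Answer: -212992/979 ≈ -217.56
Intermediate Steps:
w = 4/9 (w = (1/9)*4 = 4/9 ≈ 0.44444)
q(X, s) = 2*s/(-218 + X) (q(X, s) = (2*s)/(-218 + X) = 2*s/(-218 + X))
q(w, 61) + Z*(-112 - 105) = 2*61/(-218 + 4/9) + 1*(-112 - 105) = 2*61/(-1958/9) + 1*(-217) = 2*61*(-9/1958) - 217 = -549/979 - 217 = -212992/979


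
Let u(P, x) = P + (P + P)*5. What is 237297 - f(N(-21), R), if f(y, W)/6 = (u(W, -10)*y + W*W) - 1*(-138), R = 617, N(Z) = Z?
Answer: -1192503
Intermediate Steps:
u(P, x) = 11*P (u(P, x) = P + (2*P)*5 = P + 10*P = 11*P)
f(y, W) = 828 + 6*W² + 66*W*y (f(y, W) = 6*(((11*W)*y + W*W) - 1*(-138)) = 6*((11*W*y + W²) + 138) = 6*((W² + 11*W*y) + 138) = 6*(138 + W² + 11*W*y) = 828 + 6*W² + 66*W*y)
237297 - f(N(-21), R) = 237297 - (828 + 6*617² + 66*617*(-21)) = 237297 - (828 + 6*380689 - 855162) = 237297 - (828 + 2284134 - 855162) = 237297 - 1*1429800 = 237297 - 1429800 = -1192503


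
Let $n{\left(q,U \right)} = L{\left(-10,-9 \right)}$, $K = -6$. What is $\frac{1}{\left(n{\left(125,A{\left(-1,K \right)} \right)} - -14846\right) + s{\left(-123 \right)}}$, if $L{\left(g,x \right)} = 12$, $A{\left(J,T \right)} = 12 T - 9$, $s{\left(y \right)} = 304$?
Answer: $\frac{1}{15162} \approx 6.5954 \cdot 10^{-5}$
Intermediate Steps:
$A{\left(J,T \right)} = -9 + 12 T$
$n{\left(q,U \right)} = 12$
$\frac{1}{\left(n{\left(125,A{\left(-1,K \right)} \right)} - -14846\right) + s{\left(-123 \right)}} = \frac{1}{\left(12 - -14846\right) + 304} = \frac{1}{\left(12 + 14846\right) + 304} = \frac{1}{14858 + 304} = \frac{1}{15162}$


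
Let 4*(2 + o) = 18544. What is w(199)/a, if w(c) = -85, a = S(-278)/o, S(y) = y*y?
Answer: -196945/38642 ≈ -5.0967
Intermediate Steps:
o = 4634 (o = -2 + (¼)*18544 = -2 + 4636 = 4634)
S(y) = y²
a = 38642/2317 (a = (-278)²/4634 = 77284*(1/4634) = 38642/2317 ≈ 16.678)
w(199)/a = -85/38642/2317 = -85*2317/38642 = -196945/38642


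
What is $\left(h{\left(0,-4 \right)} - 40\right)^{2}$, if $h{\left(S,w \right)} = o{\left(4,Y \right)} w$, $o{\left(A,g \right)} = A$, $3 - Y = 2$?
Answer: $3136$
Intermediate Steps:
$Y = 1$ ($Y = 3 - 2 = 1$)
$h{\left(S,w \right)} = 4 w$
$\left(h{\left(0,-4 \right)} - 40\right)^{2} = \left(4 \left(-4\right) - 40\right)^{2} = \left(-16 - 40\right)^{2} = \left(-56\right)^{2} = 3136$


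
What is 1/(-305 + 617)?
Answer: 1/312 ≈ 0.0032051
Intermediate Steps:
1/(-305 + 617) = 1/312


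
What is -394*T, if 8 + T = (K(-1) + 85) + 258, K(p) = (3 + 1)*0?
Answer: -131990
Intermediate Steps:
K(p) = 0 (K(p) = 4*0 = 0)
T = 335 (T = -8 + ((0 + 85) + 258) = -8 + (85 + 258) = -8 + 343 = 335)
-394*T = -394*335 = -131990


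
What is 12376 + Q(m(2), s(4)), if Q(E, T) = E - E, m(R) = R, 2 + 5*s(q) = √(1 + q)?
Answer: 12376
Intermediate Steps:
s(q) = -⅖ + √(1 + q)/5
Q(E, T) = 0
12376 + Q(m(2), s(4)) = 12376 + 0 = 12376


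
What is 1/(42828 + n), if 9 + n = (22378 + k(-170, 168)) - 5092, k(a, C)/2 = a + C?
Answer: 1/60101 ≈ 1.6639e-5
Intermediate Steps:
k(a, C) = 2*C + 2*a (k(a, C) = 2*(a + C) = 2*(C + a) = 2*C + 2*a)
n = 17273 (n = -9 + ((22378 + (2*168 + 2*(-170))) - 5092) = -9 + ((22378 + (336 - 340)) - 5092) = -9 + ((22378 - 4) - 5092) = -9 + (22374 - 5092) = -9 + 17282 = 17273)
1/(42828 + n) = 1/(42828 + 17273) = 1/60101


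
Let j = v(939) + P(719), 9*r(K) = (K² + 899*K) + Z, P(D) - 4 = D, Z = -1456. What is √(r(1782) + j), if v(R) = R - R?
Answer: √4782593/3 ≈ 728.97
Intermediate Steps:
P(D) = 4 + D
r(K) = -1456/9 + K²/9 + 899*K/9 (r(K) = ((K² + 899*K) - 1456)/9 = (-1456 + K² + 899*K)/9 = -1456/9 + K²/9 + 899*K/9)
v(R) = 0
j = 723 (j = 0 + (4 + 719) = 0 + 723 = 723)
√(r(1782) + j) = √((-1456/9 + (⅑)*1782² + (899/9)*1782) + 723) = √((-1456/9 + (⅑)*3175524 + 178002) + 723) = √((-1456/9 + 352836 + 178002) + 723) = √(4776086/9 + 723) = √(4782593/9) = √4782593/3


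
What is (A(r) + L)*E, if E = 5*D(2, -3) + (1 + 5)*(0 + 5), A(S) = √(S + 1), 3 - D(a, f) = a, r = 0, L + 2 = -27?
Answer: -980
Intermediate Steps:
L = -29 (L = -2 - 27 = -29)
D(a, f) = 3 - a
A(S) = √(1 + S)
E = 35 (E = 5*(3 - 1*2) + (1 + 5)*(0 + 5) = 5*(3 - 2) + 6*5 = 5*1 + 30 = 5 + 30 = 35)
(A(r) + L)*E = (√(1 + 0) - 29)*35 = (√1 - 29)*35 = (1 - 29)*35 = -28*35 = -980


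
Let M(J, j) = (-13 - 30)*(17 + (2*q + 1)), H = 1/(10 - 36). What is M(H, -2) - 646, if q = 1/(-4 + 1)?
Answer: -4174/3 ≈ -1391.3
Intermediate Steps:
q = -1/3 (q = 1/(-3) = -1/3 ≈ -0.33333)
H = -1/26 (H = 1/(-26) = -1/26 ≈ -0.038462)
M(J, j) = -2236/3 (M(J, j) = (-13 - 30)*(17 + (2*(-1/3) + 1)) = -43*(17 + (-2/3 + 1)) = -43*(17 + 1/3) = -43*52/3 = -2236/3)
M(H, -2) - 646 = -2236/3 - 646 = -4174/3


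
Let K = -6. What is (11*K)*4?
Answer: -264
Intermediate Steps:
(11*K)*4 = (11*(-6))*4 = -66*4 = -264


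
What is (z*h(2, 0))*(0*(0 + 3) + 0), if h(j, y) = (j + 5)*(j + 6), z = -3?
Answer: 0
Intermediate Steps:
h(j, y) = (5 + j)*(6 + j)
(z*h(2, 0))*(0*(0 + 3) + 0) = (-3*(30 + 2² + 11*2))*(0*(0 + 3) + 0) = (-3*(30 + 4 + 22))*(0*3 + 0) = (-3*56)*(0 + 0) = -168*0 = 0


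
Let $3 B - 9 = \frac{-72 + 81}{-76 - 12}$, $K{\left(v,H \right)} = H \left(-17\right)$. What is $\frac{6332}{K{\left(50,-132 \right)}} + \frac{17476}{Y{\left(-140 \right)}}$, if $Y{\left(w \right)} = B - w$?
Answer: $\frac{882670891}{7057941} \approx 125.06$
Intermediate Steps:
$K{\left(v,H \right)} = - 17 H$
$B = \frac{261}{88}$ ($B = 3 + \frac{\left(-72 + 81\right) \frac{1}{-76 - 12}}{3} = 3 + \frac{9 \frac{1}{-88}}{3} = 3 + \frac{9 \left(- \frac{1}{88}\right)}{3} = 3 + \frac{1}{3} \left(- \frac{9}{88}\right) = 3 - \frac{3}{88} = \frac{261}{88} \approx 2.9659$)
$Y{\left(w \right)} = \frac{261}{88} - w$
$\frac{6332}{K{\left(50,-132 \right)}} + \frac{17476}{Y{\left(-140 \right)}} = \frac{6332}{\left(-17\right) \left(-132\right)} + \frac{17476}{\frac{261}{88} - -140} = \frac{6332}{2244} + \frac{17476}{\frac{261}{88} + 140} = 6332 \cdot \frac{1}{2244} + \frac{17476}{\frac{12581}{88}} = \frac{1583}{561} + 17476 \cdot \frac{88}{12581} = \frac{1583}{561} + \frac{1537888}{12581} = \frac{882670891}{7057941}$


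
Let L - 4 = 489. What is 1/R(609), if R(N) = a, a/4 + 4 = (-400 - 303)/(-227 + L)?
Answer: -7/186 ≈ -0.037634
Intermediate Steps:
L = 493 (L = 4 + 489 = 493)
a = -186/7 (a = -16 + 4*((-400 - 303)/(-227 + 493)) = -16 + 4*(-703/266) = -16 + 4*(-703*1/266) = -16 + 4*(-37/14) = -16 - 74/7 = -186/7 ≈ -26.571)
R(N) = -186/7
1/R(609) = 1/(-186/7) = -7/186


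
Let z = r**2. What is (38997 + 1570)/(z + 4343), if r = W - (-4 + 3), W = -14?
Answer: 40567/4512 ≈ 8.9909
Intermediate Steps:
r = -13 (r = -14 - (-4 + 3) = -14 - (-1) = -14 - 1*(-1) = -14 + 1 = -13)
z = 169 (z = (-13)**2 = 169)
(38997 + 1570)/(z + 4343) = (38997 + 1570)/(169 + 4343) = 40567/4512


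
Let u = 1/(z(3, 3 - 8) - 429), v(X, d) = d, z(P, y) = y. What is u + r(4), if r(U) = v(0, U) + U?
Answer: 3471/434 ≈ 7.9977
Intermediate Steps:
u = -1/434 (u = 1/((3 - 8) - 429) = 1/(-5 - 429) = 1/(-434) = -1/434 ≈ -0.0023041)
r(U) = 2*U (r(U) = U + U = 2*U)
u + r(4) = -1/434 + 2*4 = -1/434 + 8 = 3471/434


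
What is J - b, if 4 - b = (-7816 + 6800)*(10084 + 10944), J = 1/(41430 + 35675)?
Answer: -1647306071459/77105 ≈ -2.1364e+7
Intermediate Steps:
J = 1/77105 ≈ 1.2969e-5
b = 21364452 (b = 4 - (-7816 + 6800)*(10084 + 10944) = 4 - (-1016)*21028 = 4 - 1*(-21364448) = 4 + 21364448 = 21364452)
J - b = 1/77105 - 1*21364452 = 1/77105 - 21364452 = -1647306071459/77105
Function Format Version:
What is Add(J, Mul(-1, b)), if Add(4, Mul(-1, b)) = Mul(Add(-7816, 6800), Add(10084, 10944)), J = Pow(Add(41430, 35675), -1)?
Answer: Rational(-1647306071459, 77105) ≈ -2.1364e+7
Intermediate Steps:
J = Rational(1, 77105) (J = Pow(77105, -1) = Rational(1, 77105) ≈ 1.2969e-5)
b = 21364452 (b = Add(4, Mul(-1, Mul(Add(-7816, 6800), Add(10084, 10944)))) = Add(4, Mul(-1, Mul(-1016, 21028))) = Add(4, Mul(-1, -21364448)) = Add(4, 21364448) = 21364452)
Add(J, Mul(-1, b)) = Add(Rational(1, 77105), Mul(-1, 21364452)) = Add(Rational(1, 77105), -21364452) = Rational(-1647306071459, 77105)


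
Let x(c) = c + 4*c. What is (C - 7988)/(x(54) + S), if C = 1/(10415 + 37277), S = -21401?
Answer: 380963695/1007779652 ≈ 0.37802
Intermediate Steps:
x(c) = 5*c
C = 1/47692 ≈ 2.0968e-5
(C - 7988)/(x(54) + S) = (1/47692 - 7988)/(5*54 - 21401) = -380963695/(47692*(270 - 21401)) = -380963695/47692/(-21131) = -380963695/47692*(-1/21131) = 380963695/1007779652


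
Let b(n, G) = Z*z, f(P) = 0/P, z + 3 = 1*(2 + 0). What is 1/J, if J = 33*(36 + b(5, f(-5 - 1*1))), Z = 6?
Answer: 1/990 ≈ 0.0010101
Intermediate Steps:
z = -1 (z = -3 + 1*(2 + 0) = -3 + 1*2 = -3 + 2 = -1)
f(P) = 0
b(n, G) = -6 (b(n, G) = 6*(-1) = -6)
J = 990 (J = 33*(36 - 6) = 33*30 = 990)
1/J = 1/990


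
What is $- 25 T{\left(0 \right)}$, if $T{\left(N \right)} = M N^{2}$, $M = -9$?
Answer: $0$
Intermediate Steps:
$T{\left(N \right)} = - 9 N^{2}$
$- 25 T{\left(0 \right)} = - 25 \left(- 9 \cdot 0^{2}\right) = - 25 \left(\left(-9\right) 0\right) = \left(-25\right) 0 = 0$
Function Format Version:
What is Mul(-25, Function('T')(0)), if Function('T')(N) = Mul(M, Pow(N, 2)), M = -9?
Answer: 0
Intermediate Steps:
Function('T')(N) = Mul(-9, Pow(N, 2))
Mul(-25, Function('T')(0)) = Mul(-25, Mul(-9, Pow(0, 2))) = Mul(-25, Mul(-9, 0)) = Mul(-25, 0) = 0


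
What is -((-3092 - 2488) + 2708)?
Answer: 2872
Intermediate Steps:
-((-3092 - 2488) + 2708) = -(-5580 + 2708) = -1*(-2872) = 2872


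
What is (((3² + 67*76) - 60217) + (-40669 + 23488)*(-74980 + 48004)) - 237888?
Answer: 463181652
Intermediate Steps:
(((3² + 67*76) - 60217) + (-40669 + 23488)*(-74980 + 48004)) - 237888 = (((9 + 5092) - 60217) - 17181*(-26976)) - 237888 = ((5101 - 60217) + 463474656) - 237888 = (-55116 + 463474656) - 237888 = 463419540 - 237888 = 463181652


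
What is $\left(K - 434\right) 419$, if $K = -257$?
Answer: $-289529$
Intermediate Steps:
$\left(K - 434\right) 419 = \left(-257 - 434\right) 419 = \left(-691\right) 419 = -289529$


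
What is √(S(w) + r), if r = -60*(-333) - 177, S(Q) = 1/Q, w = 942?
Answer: √17572470234/942 ≈ 140.72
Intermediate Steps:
r = 19803 (r = 19980 - 177 = 19803)
√(S(w) + r) = √(1/942 + 19803) = √(18654427/942) = √17572470234/942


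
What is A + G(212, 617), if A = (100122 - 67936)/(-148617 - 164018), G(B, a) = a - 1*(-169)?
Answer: 245698924/312635 ≈ 785.90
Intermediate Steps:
G(B, a) = 169 + a (G(B, a) = a + 169 = 169 + a)
A = -32186/312635 (A = 32186/(-312635) = 32186*(-1/312635) = -32186/312635 ≈ -0.10295)
A + G(212, 617) = -32186/312635 + (169 + 617) = -32186/312635 + 786 = 245698924/312635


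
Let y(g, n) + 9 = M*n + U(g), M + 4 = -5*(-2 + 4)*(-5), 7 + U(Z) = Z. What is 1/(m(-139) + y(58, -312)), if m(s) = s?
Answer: -1/14449 ≈ -6.9209e-5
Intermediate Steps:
U(Z) = -7 + Z
M = 46 (M = -4 - 5*(-2 + 4)*(-5) = -4 - 10*(-5) = -4 - 5*(-10) = -4 + 50 = 46)
y(g, n) = -16 + g + 46*n (y(g, n) = -9 + (46*n + (-7 + g)) = -9 + (-7 + g + 46*n) = -16 + g + 46*n)
1/(m(-139) + y(58, -312)) = 1/(-139 + (-16 + 58 + 46*(-312))) = 1/(-139 + (-16 + 58 - 14352)) = 1/(-139 - 14310) = 1/(-14449) = -1/14449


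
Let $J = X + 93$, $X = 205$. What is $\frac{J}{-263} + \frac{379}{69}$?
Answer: $\frac{79115}{18147} \approx 4.3597$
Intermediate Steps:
$J = 298$ ($J = 205 + 93 = 298$)
$\frac{J}{-263} + \frac{379}{69} = \frac{298}{-263} + \frac{379}{69} = 298 \left(- \frac{1}{263}\right) + 379 \cdot \frac{1}{69} = - \frac{298}{263} + \frac{379}{69} = \frac{79115}{18147}$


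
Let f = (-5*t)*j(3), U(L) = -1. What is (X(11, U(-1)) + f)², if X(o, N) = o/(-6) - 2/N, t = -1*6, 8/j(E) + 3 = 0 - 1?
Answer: 128881/36 ≈ 3580.0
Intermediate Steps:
j(E) = -2 (j(E) = 8/(-3 + (0 - 1)) = 8/(-3 - 1) = 8/(-4) = 8*(-¼) = -2)
t = -6
X(o, N) = -2/N - o/6 (X(o, N) = o*(-⅙) - 2/N = -o/6 - 2/N = -2/N - o/6)
f = -60 (f = -5*(-6)*(-2) = 30*(-2) = -60)
(X(11, U(-1)) + f)² = ((-2/(-1) - ⅙*11) - 60)² = ((-2*(-1) - 11/6) - 60)² = ((2 - 11/6) - 60)² = (⅙ - 60)² = (-359/6)² = 128881/36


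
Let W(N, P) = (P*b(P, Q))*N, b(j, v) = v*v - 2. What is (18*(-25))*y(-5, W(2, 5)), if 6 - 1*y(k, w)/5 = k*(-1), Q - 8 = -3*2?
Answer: -2250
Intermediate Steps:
Q = 2 (Q = 8 - 3*2 = 8 - 6 = 2)
b(j, v) = -2 + v**2 (b(j, v) = v**2 - 2 = -2 + v**2)
W(N, P) = 2*N*P (W(N, P) = (P*(-2 + 2**2))*N = (P*(-2 + 4))*N = (P*2)*N = (2*P)*N = 2*N*P)
y(k, w) = 30 + 5*k (y(k, w) = 30 - 5*k*(-1) = 30 - (-5)*k = 30 + 5*k)
(18*(-25))*y(-5, W(2, 5)) = (18*(-25))*(30 + 5*(-5)) = -450*(30 - 25) = -450*5 = -2250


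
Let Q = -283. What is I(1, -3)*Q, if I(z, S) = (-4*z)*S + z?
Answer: -3679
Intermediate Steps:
I(z, S) = z - 4*S*z (I(z, S) = -4*S*z + z = z - 4*S*z)
I(1, -3)*Q = (1*(1 - 4*(-3)))*(-283) = (1*(1 + 12))*(-283) = (1*13)*(-283) = 13*(-283) = -3679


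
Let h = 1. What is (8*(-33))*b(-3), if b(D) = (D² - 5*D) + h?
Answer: -6600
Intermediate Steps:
b(D) = 1 + D² - 5*D (b(D) = (D² - 5*D) + 1 = 1 + D² - 5*D)
(8*(-33))*b(-3) = (8*(-33))*(1 + (-3)² - 5*(-3)) = -264*(1 + 9 + 15) = -264*25 = -6600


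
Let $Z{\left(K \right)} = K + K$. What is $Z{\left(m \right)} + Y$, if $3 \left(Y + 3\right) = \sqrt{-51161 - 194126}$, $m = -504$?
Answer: $-1011 + \frac{i \sqrt{245287}}{3} \approx -1011.0 + 165.09 i$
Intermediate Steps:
$Z{\left(K \right)} = 2 K$
$Y = -3 + \frac{i \sqrt{245287}}{3}$ ($Y = -3 + \frac{\sqrt{-51161 - 194126}}{3} = -3 + \frac{\sqrt{-245287}}{3} = -3 + \frac{i \sqrt{245287}}{3} \approx -3.0 + 165.09 i$)
$Z{\left(m \right)} + Y = 2 \left(-504\right) - \left(3 - \frac{i \sqrt{245287}}{3}\right) = -1008 - \left(3 - \frac{i \sqrt{245287}}{3}\right) = -1011 + \frac{i \sqrt{245287}}{3}$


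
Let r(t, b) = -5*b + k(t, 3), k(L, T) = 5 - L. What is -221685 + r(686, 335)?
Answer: -224041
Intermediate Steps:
r(t, b) = 5 - t - 5*b (r(t, b) = -5*b + (5 - t) = 5 - t - 5*b)
-221685 + r(686, 335) = -221685 + (5 - 1*686 - 5*335) = -221685 + (5 - 686 - 1675) = -221685 - 2356 = -224041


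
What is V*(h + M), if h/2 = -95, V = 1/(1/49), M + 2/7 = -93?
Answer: -13881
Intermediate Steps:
M = -653/7 (M = -2/7 - 93 = -653/7 ≈ -93.286)
V = 49 (V = 1/(1/49) = 49)
h = -190 (h = 2*(-95) = -190)
V*(h + M) = 49*(-190 - 653/7) = 49*(-1983/7) = -13881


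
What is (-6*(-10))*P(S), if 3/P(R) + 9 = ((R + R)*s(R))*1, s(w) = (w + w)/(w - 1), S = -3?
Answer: -10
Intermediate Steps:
s(w) = 2*w/(-1 + w) (s(w) = (2*w)/(-1 + w) = 2*w/(-1 + w))
P(R) = 3/(-9 + 4*R²/(-1 + R)) (P(R) = 3/(-9 + ((R + R)*(2*R/(-1 + R)))*1) = 3/(-9 + ((2*R)*(2*R/(-1 + R)))*1) = 3/(-9 + (4*R²/(-1 + R))*1) = 3/(-9 + 4*R²/(-1 + R)))
(-6*(-10))*P(S) = (-6*(-10))*(3*(-1 - 3)/(9 - 9*(-3) + 4*(-3)²)) = 60*(3*(-4)/(9 + 27 + 4*9)) = 60*(3*(-4)/(9 + 27 + 36)) = 60*(3*(-4)/72) = 60*(3*(1/72)*(-4)) = 60*(-⅙) = -10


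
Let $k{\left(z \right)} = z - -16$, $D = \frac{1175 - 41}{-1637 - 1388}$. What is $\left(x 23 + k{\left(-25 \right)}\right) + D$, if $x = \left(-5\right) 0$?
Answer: $- \frac{28359}{3025} \approx -9.3749$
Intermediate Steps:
$x = 0$
$D = - \frac{1134}{3025}$ ($D = \frac{1134}{-3025} = 1134 \left(- \frac{1}{3025}\right) = - \frac{1134}{3025} \approx -0.37488$)
$k{\left(z \right)} = 16 + z$ ($k{\left(z \right)} = z + 16 = 16 + z$)
$\left(x 23 + k{\left(-25 \right)}\right) + D = \left(0 \cdot 23 + \left(16 - 25\right)\right) - \frac{1134}{3025} = \left(0 - 9\right) - \frac{1134}{3025} = -9 - \frac{1134}{3025} = - \frac{28359}{3025}$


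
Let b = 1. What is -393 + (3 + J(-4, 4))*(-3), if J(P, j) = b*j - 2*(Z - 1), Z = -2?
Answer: -432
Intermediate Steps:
J(P, j) = 6 + j (J(P, j) = 1*j - 2*(-2 - 1) = j - 2*(-3) = j + 6 = 6 + j)
-393 + (3 + J(-4, 4))*(-3) = -393 + (3 + (6 + 4))*(-3) = -393 + (3 + 10)*(-3) = -393 + 13*(-3) = -393 - 39 = -432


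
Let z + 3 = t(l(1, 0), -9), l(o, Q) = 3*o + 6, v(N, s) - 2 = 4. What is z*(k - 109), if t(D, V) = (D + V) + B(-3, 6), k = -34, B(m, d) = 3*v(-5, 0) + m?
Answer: -1716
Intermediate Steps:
v(N, s) = 6 (v(N, s) = 2 + 4 = 6)
l(o, Q) = 6 + 3*o
B(m, d) = 18 + m (B(m, d) = 3*6 + m = 18 + m)
t(D, V) = 15 + D + V (t(D, V) = (D + V) + (18 - 3) = (D + V) + 15 = 15 + D + V)
z = 12 (z = -3 + (15 + (6 + 3*1) - 9) = -3 + (15 + (6 + 3) - 9) = -3 + (15 + 9 - 9) = -3 + 15 = 12)
z*(k - 109) = 12*(-34 - 109) = 12*(-143) = -1716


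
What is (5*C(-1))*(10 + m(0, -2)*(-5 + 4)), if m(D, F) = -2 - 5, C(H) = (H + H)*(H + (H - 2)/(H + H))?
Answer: -85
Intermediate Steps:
C(H) = 2*H*(H + (-2 + H)/(2*H)) (C(H) = (2*H)*(H + (-2 + H)/((2*H))) = (2*H)*(H + (-2 + H)*(1/(2*H))) = (2*H)*(H + (-2 + H)/(2*H)) = 2*H*(H + (-2 + H)/(2*H)))
m(D, F) = -7
(5*C(-1))*(10 + m(0, -2)*(-5 + 4)) = (5*(-2 - 1 + 2*(-1)²))*(10 - 7*(-5 + 4)) = (5*(-2 - 1 + 2*1))*(10 - 7*(-1)) = (5*(-2 - 1 + 2))*(10 + 7) = (5*(-1))*17 = -5*17 = -85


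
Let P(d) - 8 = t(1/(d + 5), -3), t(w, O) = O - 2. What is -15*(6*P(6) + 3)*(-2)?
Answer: 630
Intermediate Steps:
t(w, O) = -2 + O
P(d) = 3 (P(d) = 8 + (-2 - 3) = 8 - 5 = 3)
-15*(6*P(6) + 3)*(-2) = -15*(6*3 + 3)*(-2) = -15*(18 + 3)*(-2) = -15*21*(-2) = -315*(-2) = 630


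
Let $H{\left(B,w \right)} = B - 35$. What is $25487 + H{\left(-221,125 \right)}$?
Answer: $25231$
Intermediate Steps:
$H{\left(B,w \right)} = -35 + B$ ($H{\left(B,w \right)} = B - 35 = -35 + B$)
$25487 + H{\left(-221,125 \right)} = 25487 - 256 = 25231$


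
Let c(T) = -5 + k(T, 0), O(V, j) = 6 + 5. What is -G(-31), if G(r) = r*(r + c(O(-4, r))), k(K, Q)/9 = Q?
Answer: -1116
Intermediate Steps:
k(K, Q) = 9*Q
O(V, j) = 11
c(T) = -5 (c(T) = -5 + 9*0 = -5 + 0 = -5)
G(r) = r*(-5 + r) (G(r) = r*(r - 5) = r*(-5 + r))
-G(-31) = -(-31)*(-5 - 31) = -(-31)*(-36) = -1*1116 = -1116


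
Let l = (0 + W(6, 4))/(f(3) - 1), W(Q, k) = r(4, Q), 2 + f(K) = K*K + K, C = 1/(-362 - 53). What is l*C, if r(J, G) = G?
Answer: -2/1245 ≈ -0.0016064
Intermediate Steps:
C = -1/415 (C = 1/(-415) = -1/415 ≈ -0.0024096)
f(K) = -2 + K + K² (f(K) = -2 + (K*K + K) = -2 + (K² + K) = -2 + (K + K²) = -2 + K + K²)
W(Q, k) = Q
l = ⅔ (l = (0 + 6)/((-2 + 3 + 3²) - 1) = 6/((-2 + 3 + 9) - 1) = 6/(10 - 1) = 6/9 = 6*(⅑) = ⅔ ≈ 0.66667)
l*C = (⅔)*(-1/415) = -2/1245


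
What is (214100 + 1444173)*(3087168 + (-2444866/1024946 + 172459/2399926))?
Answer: 6296291234083932810321949/1229897276998 ≈ 5.1194e+12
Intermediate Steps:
(214100 + 1444173)*(3087168 + (-2444866/1024946 + 172459/2399926)) = 1658273*(3087168 + (-2444866*1/1024946 + 172459*(1/2399926))) = 1658273*(3087168 + (-1222433/512473 + 172459/2399926)) = 1658273*(3087168 - 2845368158851/1229897276998) = 1658273*(3796896671467202813/1229897276998) = 6296291234083932810321949/1229897276998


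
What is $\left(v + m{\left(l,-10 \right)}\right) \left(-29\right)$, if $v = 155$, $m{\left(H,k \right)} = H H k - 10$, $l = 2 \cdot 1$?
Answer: $-3045$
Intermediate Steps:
$l = 2$
$m{\left(H,k \right)} = -10 + k H^{2}$ ($m{\left(H,k \right)} = H^{2} k - 10 = k H^{2} - 10 = -10 + k H^{2}$)
$\left(v + m{\left(l,-10 \right)}\right) \left(-29\right) = \left(155 - \left(10 + 10 \cdot 2^{2}\right)\right) \left(-29\right) = \left(155 - 50\right) \left(-29\right) = 105 \left(-29\right) = -3045$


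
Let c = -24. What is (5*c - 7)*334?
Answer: -42418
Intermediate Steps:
(5*c - 7)*334 = (5*(-24) - 7)*334 = (-120 - 7)*334 = -127*334 = -42418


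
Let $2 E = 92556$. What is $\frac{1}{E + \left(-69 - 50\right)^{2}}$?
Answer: $\frac{1}{60439} \approx 1.6546 \cdot 10^{-5}$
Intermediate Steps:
$E = 46278$ ($E = \frac{1}{2} \cdot 92556 = 46278$)
$\frac{1}{E + \left(-69 - 50\right)^{2}} = \frac{1}{46278 + \left(-69 - 50\right)^{2}} = \frac{1}{46278 + \left(-119\right)^{2}} = \frac{1}{46278 + 14161} = \frac{1}{60439}$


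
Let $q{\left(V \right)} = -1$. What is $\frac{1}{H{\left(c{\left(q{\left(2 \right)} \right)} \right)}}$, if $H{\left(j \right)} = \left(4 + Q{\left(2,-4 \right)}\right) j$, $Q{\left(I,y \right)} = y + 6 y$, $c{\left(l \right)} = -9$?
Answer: $\frac{1}{216} \approx 0.0046296$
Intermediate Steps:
$Q{\left(I,y \right)} = 7 y$
$H{\left(j \right)} = - 24 j$ ($H{\left(j \right)} = \left(4 + 7 \left(-4\right)\right) j = \left(4 - 28\right) j = - 24 j$)
$\frac{1}{H{\left(c{\left(q{\left(2 \right)} \right)} \right)}} = \frac{1}{\left(-24\right) \left(-9\right)} = \frac{1}{216}$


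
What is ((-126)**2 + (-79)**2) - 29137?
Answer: -7020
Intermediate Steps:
((-126)**2 + (-79)**2) - 29137 = (15876 + 6241) - 29137 = 22117 - 29137 = -7020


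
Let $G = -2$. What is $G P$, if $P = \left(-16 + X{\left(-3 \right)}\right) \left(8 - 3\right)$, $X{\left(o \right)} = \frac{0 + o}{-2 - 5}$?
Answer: $\frac{1090}{7} \approx 155.71$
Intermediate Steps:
$X{\left(o \right)} = - \frac{o}{7}$ ($X{\left(o \right)} = \frac{o}{-7} = o \left(- \frac{1}{7}\right) = - \frac{o}{7}$)
$P = - \frac{545}{7}$ ($P = \left(-16 - - \frac{3}{7}\right) \left(8 - 3\right) = \left(-16 + \frac{3}{7}\right) 5 = \left(- \frac{109}{7}\right) 5 = - \frac{545}{7} \approx -77.857$)
$G P = \left(-2\right) \left(- \frac{545}{7}\right) = \frac{1090}{7}$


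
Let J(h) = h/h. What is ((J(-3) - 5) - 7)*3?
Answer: -33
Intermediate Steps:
J(h) = 1
((J(-3) - 5) - 7)*3 = ((1 - 5) - 7)*3 = (-4 - 7)*3 = -11*3 = -33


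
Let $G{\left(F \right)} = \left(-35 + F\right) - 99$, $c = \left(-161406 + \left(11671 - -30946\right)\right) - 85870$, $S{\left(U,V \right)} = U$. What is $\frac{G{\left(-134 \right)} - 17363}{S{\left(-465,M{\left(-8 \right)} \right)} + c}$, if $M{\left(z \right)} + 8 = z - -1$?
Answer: $\frac{17631}{205124} \approx 0.085953$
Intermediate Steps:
$M{\left(z \right)} = -7 + z$ ($M{\left(z \right)} = -8 + \left(z - -1\right) = -8 + \left(z + 1\right) = -8 + \left(1 + z\right) = -7 + z$)
$c = -204659$ ($c = \left(-161406 + \left(11671 + 30946\right)\right) - 85870 = \left(-161406 + 42617\right) - 85870 = -118789 - 85870 = -204659$)
$G{\left(F \right)} = -134 + F$
$\frac{G{\left(-134 \right)} - 17363}{S{\left(-465,M{\left(-8 \right)} \right)} + c} = \frac{\left(-134 - 134\right) - 17363}{-465 - 204659} = \frac{-268 - 17363}{-205124} = \left(-17631\right) \left(- \frac{1}{205124}\right) = \frac{17631}{205124}$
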